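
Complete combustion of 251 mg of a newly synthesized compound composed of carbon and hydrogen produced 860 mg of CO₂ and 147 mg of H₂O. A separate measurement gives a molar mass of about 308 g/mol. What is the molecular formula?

mol C = 0.860 g CO₂ ÷ 44.009 g/mol = 0.01954 mol
mol H = 2 × 0.147 g H₂O ÷ 18.015 g/mol = 0.01632 mol
Divide by the smallest (0.01632 mol): C 1.197, H 1.000
Multiplying each by 5 gives whole numbers: C 5.99, H 5.00
Empirical formula: C6H5
Empirical-formula mass = 77.11 g/mol; 308 ÷ 77.11 ≈ 4, so the molecular formula is C24H20.

C24H20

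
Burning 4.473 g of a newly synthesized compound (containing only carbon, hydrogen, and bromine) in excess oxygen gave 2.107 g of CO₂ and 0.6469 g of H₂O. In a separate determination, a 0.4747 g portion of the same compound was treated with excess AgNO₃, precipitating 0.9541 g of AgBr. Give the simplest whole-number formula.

C2H3Br2

mol C = 2.107 g CO₂ ÷ 44.009 g/mol = 0.047877 mol
mol H = 2 × 0.6469 g H₂O ÷ 18.015 g/mol = 0.071818 mol
From the AgBr data: mol Br per gram of compound = (0.9541 ÷ 187.772) ÷ 0.4747 = 0.010704 mol/g, so in the 4.473 g combustion sample mol Br = 0.047879 mol
Divide by the smallest (0.047877 mol): C 1.000, H 1.500, Br 1.000
Multiplying each by 2 gives whole numbers: C 2.00, H 3.00, Br 2.00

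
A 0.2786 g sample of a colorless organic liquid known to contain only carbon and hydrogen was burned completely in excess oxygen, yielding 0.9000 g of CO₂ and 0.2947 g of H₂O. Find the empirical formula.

mol C = 0.9000 g CO₂ ÷ 44.009 g/mol = 0.020450 mol
mol H = 2 × 0.2947 g H₂O ÷ 18.015 g/mol = 0.032717 mol
Divide by the smallest (0.020450 mol): C 1.000, H 1.600
Multiplying each by 5 gives whole numbers: C 5.00, H 8.00

C5H8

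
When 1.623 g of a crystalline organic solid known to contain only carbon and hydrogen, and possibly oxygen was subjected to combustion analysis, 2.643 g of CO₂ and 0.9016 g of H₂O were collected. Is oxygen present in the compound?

mol C = 2.643 g CO₂ ÷ 44.009 g/mol = 0.060056 mol
mol H = 2 × 0.9016 g H₂O ÷ 18.015 g/mol = 0.10009 mol
C and H account for only 0.82223 g of the 1.623 g sample; the remaining 0.80077 g must be oxygen.

yes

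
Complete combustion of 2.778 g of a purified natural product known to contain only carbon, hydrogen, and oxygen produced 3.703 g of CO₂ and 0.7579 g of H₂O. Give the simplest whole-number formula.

mol C = 3.703 g CO₂ ÷ 44.009 g/mol = 0.084142 mol
mol H = 2 × 0.7579 g H₂O ÷ 18.015 g/mol = 0.084141 mol
mass O = 2.778 − (1.0106 + 0.084814) = 1.6826 g → mol O = 1.6826 ÷ 15.999 = 0.10517 mol
Divide by the smallest (0.084141 mol): C 1.000, H 1.000, O 1.250
Multiplying each by 4 gives whole numbers: C 4.00, H 4.00, O 5.00

C4H4O5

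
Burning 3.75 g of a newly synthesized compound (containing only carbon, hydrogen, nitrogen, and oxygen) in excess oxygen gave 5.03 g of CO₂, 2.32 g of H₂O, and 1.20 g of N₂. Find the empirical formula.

C4H9N3O2

mol C = 5.03 g CO₂ ÷ 44.009 g/mol = 0.1143 mol
mol H = 2 × 2.32 g H₂O ÷ 18.015 g/mol = 0.2576 mol
mol N = 2 × 1.20 g N₂ ÷ 28.014 g/mol = 0.08567 mol
mass O = 3.75 − (1.373 + 0.2596 + 1.200) = 0.9176 g → mol O = 0.9176 ÷ 15.999 = 0.05735 mol
Divide by the smallest (0.05735 mol): C 1.993, H 4.491, N 1.494, O 1.000
Multiplying each by 2 gives whole numbers: C 3.99, H 8.98, N 2.99, O 2.00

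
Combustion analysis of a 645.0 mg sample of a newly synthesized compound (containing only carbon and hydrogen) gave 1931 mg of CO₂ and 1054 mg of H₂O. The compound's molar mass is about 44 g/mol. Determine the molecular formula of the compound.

mol C = 1.931 g CO₂ ÷ 44.009 g/mol = 0.043877 mol
mol H = 2 × 1.054 g H₂O ÷ 18.015 g/mol = 0.11701 mol
Divide by the smallest (0.043877 mol): C 1.000, H 2.667
Multiplying each by 3 gives whole numbers: C 3.00, H 8.00
Empirical formula: C3H8
Empirical-formula mass = 44.10 g/mol; 44 ÷ 44.10 ≈ 1, so the molecular formula is C3H8.

C3H8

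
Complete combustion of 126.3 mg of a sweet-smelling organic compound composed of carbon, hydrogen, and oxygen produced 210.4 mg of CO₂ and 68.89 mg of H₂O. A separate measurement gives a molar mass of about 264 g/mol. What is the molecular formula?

C10H16O8

mol C = 0.2104 g CO₂ ÷ 44.009 g/mol = 0.0047808 mol
mol H = 2 × 0.06889 g H₂O ÷ 18.015 g/mol = 0.0076481 mol
mass O = 0.1263 − (0.057423 + 0.0077093) = 0.061168 g → mol O = 0.061168 ÷ 15.999 = 0.0038232 mol
Divide by the smallest (0.0038232 mol): C 1.250, H 2.000, O 1.000
Multiplying each by 4 gives whole numbers: C 5.00, H 8.00, O 4.00
Empirical formula: C5H8O4
Empirical-formula mass = 132.12 g/mol; 264 ÷ 132.12 ≈ 2, so the molecular formula is C10H16O8.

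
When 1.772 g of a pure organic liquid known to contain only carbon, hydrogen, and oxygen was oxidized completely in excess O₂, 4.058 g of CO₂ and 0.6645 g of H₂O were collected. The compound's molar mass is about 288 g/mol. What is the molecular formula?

mol C = 4.058 g CO₂ ÷ 44.009 g/mol = 0.092208 mol
mol H = 2 × 0.6645 g H₂O ÷ 18.015 g/mol = 0.073772 mol
mass O = 1.772 − (1.1075 + 0.074362) = 0.59012 g → mol O = 0.59012 ÷ 15.999 = 0.036885 mol
Divide by the smallest (0.036885 mol): C 2.500, H 2.000, O 1.000
Multiplying each by 2 gives whole numbers: C 5.00, H 4.00, O 2.00
Empirical formula: C5H4O2
Empirical-formula mass = 96.08 g/mol; 288 ÷ 96.08 ≈ 3, so the molecular formula is C15H12O6.

C15H12O6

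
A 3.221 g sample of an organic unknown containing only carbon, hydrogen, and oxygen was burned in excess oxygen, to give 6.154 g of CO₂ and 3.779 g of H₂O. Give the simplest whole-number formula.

C2H6O

mol C = 6.154 g CO₂ ÷ 44.009 g/mol = 0.13984 mol
mol H = 2 × 3.779 g H₂O ÷ 18.015 g/mol = 0.41954 mol
mass O = 3.221 − (1.6796 + 0.42290) = 1.1185 g → mol O = 1.1185 ÷ 15.999 = 0.069913 mol
Divide by the smallest (0.069913 mol): C 2.000, H 6.001, O 1.000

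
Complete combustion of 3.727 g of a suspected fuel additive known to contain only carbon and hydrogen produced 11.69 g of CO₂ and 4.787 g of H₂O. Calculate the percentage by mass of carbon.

85.60%

mol C = 11.69 g CO₂ ÷ 44.009 g/mol = 0.26563 mol
mol H = 2 × 4.787 g H₂O ÷ 18.015 g/mol = 0.53145 mol
mass % C = 3.1905 g ÷ 3.727 g × 100%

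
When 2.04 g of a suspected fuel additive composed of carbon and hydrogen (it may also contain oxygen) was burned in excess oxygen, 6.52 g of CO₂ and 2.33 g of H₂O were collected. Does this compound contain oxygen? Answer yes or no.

mol C = 6.52 g CO₂ ÷ 44.009 g/mol = 0.1482 mol
mol H = 2 × 2.33 g H₂O ÷ 18.015 g/mol = 0.2587 mol
C and H together account for 2.040 g — essentially the entire 2.04 g sample — so the compound contains no oxygen.

no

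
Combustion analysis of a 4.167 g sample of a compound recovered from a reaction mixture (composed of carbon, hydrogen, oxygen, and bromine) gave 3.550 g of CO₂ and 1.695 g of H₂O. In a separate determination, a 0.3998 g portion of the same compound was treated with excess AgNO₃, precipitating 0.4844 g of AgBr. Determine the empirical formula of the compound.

mol C = 3.550 g CO₂ ÷ 44.009 g/mol = 0.080665 mol
mol H = 2 × 1.695 g H₂O ÷ 18.015 g/mol = 0.18818 mol
From the AgBr data: mol Br per gram of compound = (0.4844 ÷ 187.772) ÷ 0.3998 = 0.0064525 mol/g, so in the 4.167 g combustion sample mol Br = 0.026888 mol
mass O = 4.167 − (0.96887 + 0.18968 + 2.1484) = 0.86001 g → mol O = 0.86001 ÷ 15.999 = 0.053754 mol
Divide by the smallest (0.026888 mol): C 3.000, H 6.999, Br 1.000, O 1.999

C3H7BrO2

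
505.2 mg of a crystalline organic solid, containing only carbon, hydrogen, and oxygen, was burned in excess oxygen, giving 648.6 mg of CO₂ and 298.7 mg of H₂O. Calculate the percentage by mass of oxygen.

mol C = 0.6486 g CO₂ ÷ 44.009 g/mol = 0.014738 mol
mol H = 2 × 0.2987 g H₂O ÷ 18.015 g/mol = 0.033161 mol
mass O = 0.5052 − (0.17702 + 0.033427) = 0.29476 g → mol O = 0.29476 ÷ 15.999 = 0.018423 mol
mass % O = 0.29476 g ÷ 0.5052 g × 100%

58.34%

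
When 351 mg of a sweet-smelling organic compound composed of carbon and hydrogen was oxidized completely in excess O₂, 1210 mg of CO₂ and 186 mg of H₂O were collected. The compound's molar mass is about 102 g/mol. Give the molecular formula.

C8H6

mol C = 1.21 g CO₂ ÷ 44.009 g/mol = 0.02749 mol
mol H = 2 × 0.186 g H₂O ÷ 18.015 g/mol = 0.02065 mol
Divide by the smallest (0.02065 mol): C 1.331, H 1.000
Multiplying each by 3 gives whole numbers: C 3.99, H 3.00
Empirical formula: C4H3
Empirical-formula mass = 51.07 g/mol; 102 ÷ 51.07 ≈ 2, so the molecular formula is C8H6.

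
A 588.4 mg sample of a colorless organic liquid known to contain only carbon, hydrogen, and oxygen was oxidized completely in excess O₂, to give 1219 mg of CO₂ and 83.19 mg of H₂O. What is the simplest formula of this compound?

mol C = 1.219 g CO₂ ÷ 44.009 g/mol = 0.027699 mol
mol H = 2 × 0.08319 g H₂O ÷ 18.015 g/mol = 0.0092356 mol
mass O = 0.5884 − (0.33269 + 0.0093095) = 0.24640 g → mol O = 0.24640 ÷ 15.999 = 0.015401 mol
Divide by the smallest (0.0092356 mol): C 2.999, H 1.000, O 1.668
Multiplying each by 3 gives whole numbers: C 9.00, H 3.00, O 5.00

C9H3O5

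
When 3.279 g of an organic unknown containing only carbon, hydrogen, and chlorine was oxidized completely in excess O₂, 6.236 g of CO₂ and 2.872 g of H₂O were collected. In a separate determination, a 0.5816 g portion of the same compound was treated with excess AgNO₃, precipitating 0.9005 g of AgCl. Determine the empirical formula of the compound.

C4H9Cl

mol C = 6.236 g CO₂ ÷ 44.009 g/mol = 0.14170 mol
mol H = 2 × 2.872 g H₂O ÷ 18.015 g/mol = 0.31885 mol
From the AgCl data: mol Cl per gram of compound = (0.9005 ÷ 143.318) ÷ 0.5816 = 0.010803 mol/g, so in the 3.279 g combustion sample mol Cl = 0.035424 mol
Divide by the smallest (0.035424 mol): C 4.000, H 9.001, Cl 1.000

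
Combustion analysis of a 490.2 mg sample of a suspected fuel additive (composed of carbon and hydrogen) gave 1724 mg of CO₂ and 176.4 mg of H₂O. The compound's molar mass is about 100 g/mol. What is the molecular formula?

mol C = 1.724 g CO₂ ÷ 44.009 g/mol = 0.039174 mol
mol H = 2 × 0.1764 g H₂O ÷ 18.015 g/mol = 0.019584 mol
Divide by the smallest (0.019584 mol): C 2.000, H 1.000
Empirical formula: C2H
Empirical-formula mass = 25.03 g/mol; 100 ÷ 25.03 ≈ 4, so the molecular formula is C8H4.

C8H4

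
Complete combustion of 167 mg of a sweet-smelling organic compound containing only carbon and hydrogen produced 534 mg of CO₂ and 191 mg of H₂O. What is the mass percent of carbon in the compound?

mol C = 0.534 g CO₂ ÷ 44.009 g/mol = 0.01213 mol
mol H = 2 × 0.191 g H₂O ÷ 18.015 g/mol = 0.02120 mol
mass % C = 0.1457 g ÷ 0.167 g × 100%

87.3%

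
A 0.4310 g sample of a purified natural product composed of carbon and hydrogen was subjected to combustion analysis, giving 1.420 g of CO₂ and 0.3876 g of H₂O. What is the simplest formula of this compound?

mol C = 1.420 g CO₂ ÷ 44.009 g/mol = 0.032266 mol
mol H = 2 × 0.3876 g H₂O ÷ 18.015 g/mol = 0.043031 mol
Divide by the smallest (0.032266 mol): C 1.000, H 1.334
Multiplying each by 3 gives whole numbers: C 3.00, H 4.00

C3H4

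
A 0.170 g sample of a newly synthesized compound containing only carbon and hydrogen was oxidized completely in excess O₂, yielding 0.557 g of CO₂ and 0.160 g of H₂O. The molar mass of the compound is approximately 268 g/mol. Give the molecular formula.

mol C = 0.557 g CO₂ ÷ 44.009 g/mol = 0.01266 mol
mol H = 2 × 0.160 g H₂O ÷ 18.015 g/mol = 0.01776 mol
Divide by the smallest (0.01266 mol): C 1.000, H 1.403
Multiplying each by 5 gives whole numbers: C 5.00, H 7.02
Empirical formula: C5H7
Empirical-formula mass = 67.11 g/mol; 268 ÷ 67.11 ≈ 4, so the molecular formula is C20H28.

C20H28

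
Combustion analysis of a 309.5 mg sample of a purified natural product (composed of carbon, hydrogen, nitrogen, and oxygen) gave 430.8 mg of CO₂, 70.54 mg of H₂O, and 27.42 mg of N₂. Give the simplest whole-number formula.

C5H4NO5

mol C = 0.4308 g CO₂ ÷ 44.009 g/mol = 0.0097889 mol
mol H = 2 × 0.07054 g H₂O ÷ 18.015 g/mol = 0.0078313 mol
mol N = 2 × 0.02742 g N₂ ÷ 28.014 g/mol = 0.0019576 mol
mass O = 0.3095 − (0.11757 + 0.0078939 + 0.027420) = 0.15661 g → mol O = 0.15661 ÷ 15.999 = 0.0097888 mol
Divide by the smallest (0.0019576 mol): C 5.000, H 4.000, N 1.000, O 5.000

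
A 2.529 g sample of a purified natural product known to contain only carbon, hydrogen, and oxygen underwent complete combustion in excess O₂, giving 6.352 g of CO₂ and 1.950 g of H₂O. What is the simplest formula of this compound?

mol C = 6.352 g CO₂ ÷ 44.009 g/mol = 0.14433 mol
mol H = 2 × 1.950 g H₂O ÷ 18.015 g/mol = 0.21649 mol
mass O = 2.529 − (1.7336 + 0.21822) = 0.57718 g → mol O = 0.57718 ÷ 15.999 = 0.036076 mol
Divide by the smallest (0.036076 mol): C 4.001, H 6.001, O 1.000

C4H6O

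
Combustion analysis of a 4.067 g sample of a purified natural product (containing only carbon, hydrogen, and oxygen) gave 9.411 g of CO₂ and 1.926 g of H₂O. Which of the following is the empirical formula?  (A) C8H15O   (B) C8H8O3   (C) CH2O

mol C = 9.411 g CO₂ ÷ 44.009 g/mol = 0.21384 mol
mol H = 2 × 1.926 g H₂O ÷ 18.015 g/mol = 0.21382 mol
mass O = 4.067 − (2.5685 + 0.21553) = 1.2830 g → mol O = 1.2830 ÷ 15.999 = 0.080193 mol
Divide by the smallest (0.080193 mol): C 2.667, H 2.666, O 1.000
Multiplying each by 3 gives whole numbers: C 8.00, H 8.00, O 3.00

(B) C8H8O3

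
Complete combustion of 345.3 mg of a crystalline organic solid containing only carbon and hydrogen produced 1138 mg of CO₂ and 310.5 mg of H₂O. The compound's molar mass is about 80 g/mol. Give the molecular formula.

C6H8

mol C = 1.138 g CO₂ ÷ 44.009 g/mol = 0.025858 mol
mol H = 2 × 0.3105 g H₂O ÷ 18.015 g/mol = 0.034471 mol
Divide by the smallest (0.025858 mol): C 1.000, H 1.333
Multiplying each by 3 gives whole numbers: C 3.00, H 4.00
Empirical formula: C3H4
Empirical-formula mass = 40.06 g/mol; 80 ÷ 40.06 ≈ 2, so the molecular formula is C6H8.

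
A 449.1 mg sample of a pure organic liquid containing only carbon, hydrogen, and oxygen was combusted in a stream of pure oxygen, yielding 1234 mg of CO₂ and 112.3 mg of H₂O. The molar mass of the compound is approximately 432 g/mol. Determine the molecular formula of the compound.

mol C = 1.234 g CO₂ ÷ 44.009 g/mol = 0.028040 mol
mol H = 2 × 0.1123 g H₂O ÷ 18.015 g/mol = 0.012467 mol
mass O = 0.4491 − (0.33679 + 0.012567) = 0.099748 g → mol O = 0.099748 ÷ 15.999 = 0.0062346 mol
Divide by the smallest (0.0062346 mol): C 4.497, H 2.000, O 1.000
Multiplying each by 2 gives whole numbers: C 8.99, H 4.00, O 2.00
Empirical formula: C9H4O2
Empirical-formula mass = 144.13 g/mol; 432 ÷ 144.13 ≈ 3, so the molecular formula is C27H12O6.

C27H12O6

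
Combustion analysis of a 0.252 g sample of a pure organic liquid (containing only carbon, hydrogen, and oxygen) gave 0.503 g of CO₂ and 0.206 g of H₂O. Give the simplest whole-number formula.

mol C = 0.503 g CO₂ ÷ 44.009 g/mol = 0.01143 mol
mol H = 2 × 0.206 g H₂O ÷ 18.015 g/mol = 0.02287 mol
mass O = 0.252 − (0.1373 + 0.02305) = 0.09167 g → mol O = 0.09167 ÷ 15.999 = 0.005730 mol
Divide by the smallest (0.005730 mol): C 1.995, H 3.992, O 1.000

C2H4O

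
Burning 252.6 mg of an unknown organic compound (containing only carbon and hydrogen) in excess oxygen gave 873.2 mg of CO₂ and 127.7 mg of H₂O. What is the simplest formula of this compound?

mol C = 0.8732 g CO₂ ÷ 44.009 g/mol = 0.019841 mol
mol H = 2 × 0.1277 g H₂O ÷ 18.015 g/mol = 0.014177 mol
Divide by the smallest (0.014177 mol): C 1.400, H 1.000
Multiplying each by 5 gives whole numbers: C 7.00, H 5.00

C7H5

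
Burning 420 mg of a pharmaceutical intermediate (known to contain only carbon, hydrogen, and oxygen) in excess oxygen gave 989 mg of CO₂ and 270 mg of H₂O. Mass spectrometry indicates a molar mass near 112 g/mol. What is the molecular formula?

C6H8O2

mol C = 0.989 g CO₂ ÷ 44.009 g/mol = 0.02247 mol
mol H = 2 × 0.270 g H₂O ÷ 18.015 g/mol = 0.02998 mol
mass O = 0.420 − (0.2699 + 0.03021) = 0.1199 g → mol O = 0.1199 ÷ 15.999 = 0.007492 mol
Divide by the smallest (0.007492 mol): C 3.000, H 4.001, O 1.000
Empirical formula: C3H4O
Empirical-formula mass = 56.06 g/mol; 112 ÷ 56.06 ≈ 2, so the molecular formula is C6H8O2.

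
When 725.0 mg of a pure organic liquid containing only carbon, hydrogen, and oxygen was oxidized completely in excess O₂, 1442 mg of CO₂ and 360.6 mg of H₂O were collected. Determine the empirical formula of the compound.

mol C = 1.442 g CO₂ ÷ 44.009 g/mol = 0.032766 mol
mol H = 2 × 0.3606 g H₂O ÷ 18.015 g/mol = 0.040033 mol
mass O = 0.7250 − (0.39355 + 0.040354) = 0.29109 g → mol O = 0.29109 ÷ 15.999 = 0.018194 mol
Divide by the smallest (0.018194 mol): C 1.801, H 2.200, O 1.000
Multiplying each by 5 gives whole numbers: C 9.00, H 11.00, O 5.00

C9H11O5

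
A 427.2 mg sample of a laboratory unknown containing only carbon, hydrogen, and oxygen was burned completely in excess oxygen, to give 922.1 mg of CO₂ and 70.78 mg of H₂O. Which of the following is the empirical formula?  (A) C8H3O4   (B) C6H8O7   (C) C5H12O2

mol C = 0.9221 g CO₂ ÷ 44.009 g/mol = 0.020953 mol
mol H = 2 × 0.07078 g H₂O ÷ 18.015 g/mol = 0.0078579 mol
mass O = 0.4272 − (0.25166 + 0.0079208) = 0.16762 g → mol O = 0.16762 ÷ 15.999 = 0.010477 mol
Divide by the smallest (0.0078579 mol): C 2.666, H 1.000, O 1.333
Multiplying each by 3 gives whole numbers: C 8.00, H 3.00, O 4.00

(A) C8H3O4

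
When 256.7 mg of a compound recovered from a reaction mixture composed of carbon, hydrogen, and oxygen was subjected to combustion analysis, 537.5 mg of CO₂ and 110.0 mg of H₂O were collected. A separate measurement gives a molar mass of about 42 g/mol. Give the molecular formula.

mol C = 0.5375 g CO₂ ÷ 44.009 g/mol = 0.012213 mol
mol H = 2 × 0.1100 g H₂O ÷ 18.015 g/mol = 0.012212 mol
mass O = 0.2567 − (0.14670 + 0.012310) = 0.097695 g → mol O = 0.097695 ÷ 15.999 = 0.0061063 mol
Divide by the smallest (0.0061063 mol): C 2.000, H 2.000, O 1.000
Empirical formula: C2H2O
Empirical-formula mass = 42.04 g/mol; 42 ÷ 42.04 ≈ 1, so the molecular formula is C2H2O.

C2H2O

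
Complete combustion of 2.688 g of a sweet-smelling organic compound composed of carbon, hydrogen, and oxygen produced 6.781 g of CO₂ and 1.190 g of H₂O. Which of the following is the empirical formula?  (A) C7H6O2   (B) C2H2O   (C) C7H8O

(A) C7H6O2

mol C = 6.781 g CO₂ ÷ 44.009 g/mol = 0.15408 mol
mol H = 2 × 1.190 g H₂O ÷ 18.015 g/mol = 0.13211 mol
mass O = 2.688 − (1.8507 + 0.13317) = 0.70415 g → mol O = 0.70415 ÷ 15.999 = 0.044012 mol
Divide by the smallest (0.044012 mol): C 3.501, H 3.002, O 1.000
Multiplying each by 2 gives whole numbers: C 7.00, H 6.00, O 2.00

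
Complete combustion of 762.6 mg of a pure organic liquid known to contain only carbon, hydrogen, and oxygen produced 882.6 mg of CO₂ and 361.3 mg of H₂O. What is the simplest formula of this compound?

C2H4O3

mol C = 0.8826 g CO₂ ÷ 44.009 g/mol = 0.020055 mol
mol H = 2 × 0.3613 g H₂O ÷ 18.015 g/mol = 0.040111 mol
mass O = 0.7626 − (0.24088 + 0.040432) = 0.48129 g → mol O = 0.48129 ÷ 15.999 = 0.030082 mol
Divide by the smallest (0.020055 mol): C 1.000, H 2.000, O 1.500
Multiplying each by 2 gives whole numbers: C 2.00, H 4.00, O 3.00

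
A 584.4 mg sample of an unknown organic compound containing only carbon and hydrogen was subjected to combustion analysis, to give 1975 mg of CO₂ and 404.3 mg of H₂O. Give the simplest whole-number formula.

CH

mol C = 1.975 g CO₂ ÷ 44.009 g/mol = 0.044877 mol
mol H = 2 × 0.4043 g H₂O ÷ 18.015 g/mol = 0.044885 mol
Divide by the smallest (0.044877 mol): C 1.000, H 1.000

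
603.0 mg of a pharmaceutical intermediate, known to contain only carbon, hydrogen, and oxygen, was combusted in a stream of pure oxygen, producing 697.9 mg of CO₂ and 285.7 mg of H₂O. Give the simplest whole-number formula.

C2H4O3

mol C = 0.6979 g CO₂ ÷ 44.009 g/mol = 0.015858 mol
mol H = 2 × 0.2857 g H₂O ÷ 18.015 g/mol = 0.031718 mol
mass O = 0.6030 − (0.19047 + 0.031972) = 0.38056 g → mol O = 0.38056 ÷ 15.999 = 0.023786 mol
Divide by the smallest (0.015858 mol): C 1.000, H 2.000, O 1.500
Multiplying each by 2 gives whole numbers: C 2.00, H 4.00, O 3.00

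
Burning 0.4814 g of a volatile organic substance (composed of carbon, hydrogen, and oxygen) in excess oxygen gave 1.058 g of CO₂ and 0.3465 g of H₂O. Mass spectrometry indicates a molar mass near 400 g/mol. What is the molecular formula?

C20H32O8

mol C = 1.058 g CO₂ ÷ 44.009 g/mol = 0.024041 mol
mol H = 2 × 0.3465 g H₂O ÷ 18.015 g/mol = 0.038468 mol
mass O = 0.4814 − (0.28875 + 0.038776) = 0.15387 g → mol O = 0.15387 ÷ 15.999 = 0.0096177 mol
Divide by the smallest (0.0096177 mol): C 2.500, H 4.000, O 1.000
Multiplying each by 2 gives whole numbers: C 5.00, H 8.00, O 2.00
Empirical formula: C5H8O2
Empirical-formula mass = 100.12 g/mol; 400 ÷ 100.12 ≈ 4, so the molecular formula is C20H32O8.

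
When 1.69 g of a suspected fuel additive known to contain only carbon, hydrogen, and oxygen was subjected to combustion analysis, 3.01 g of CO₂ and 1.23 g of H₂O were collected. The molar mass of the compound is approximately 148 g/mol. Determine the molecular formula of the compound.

mol C = 3.01 g CO₂ ÷ 44.009 g/mol = 0.06840 mol
mol H = 2 × 1.23 g H₂O ÷ 18.015 g/mol = 0.1366 mol
mass O = 1.69 − (0.8215 + 0.1376) = 0.7309 g → mol O = 0.7309 ÷ 15.999 = 0.04568 mol
Divide by the smallest (0.04568 mol): C 1.497, H 2.989, O 1.000
Multiplying each by 2 gives whole numbers: C 2.99, H 5.98, O 2.00
Empirical formula: C3H6O2
Empirical-formula mass = 74.08 g/mol; 148 ÷ 74.08 ≈ 2, so the molecular formula is C6H12O4.

C6H12O4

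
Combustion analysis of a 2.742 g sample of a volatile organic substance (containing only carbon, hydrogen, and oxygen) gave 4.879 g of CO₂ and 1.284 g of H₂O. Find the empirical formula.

C7H9O5

mol C = 4.879 g CO₂ ÷ 44.009 g/mol = 0.11086 mol
mol H = 2 × 1.284 g H₂O ÷ 18.015 g/mol = 0.14255 mol
mass O = 2.742 − (1.3316 + 0.14369) = 1.2667 g → mol O = 1.2667 ÷ 15.999 = 0.079175 mol
Divide by the smallest (0.079175 mol): C 1.400, H 1.800, O 1.000
Multiplying each by 5 gives whole numbers: C 7.00, H 9.00, O 5.00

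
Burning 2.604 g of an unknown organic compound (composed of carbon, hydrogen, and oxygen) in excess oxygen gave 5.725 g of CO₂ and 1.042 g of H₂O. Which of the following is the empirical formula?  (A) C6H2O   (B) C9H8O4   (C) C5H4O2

mol C = 5.725 g CO₂ ÷ 44.009 g/mol = 0.13009 mol
mol H = 2 × 1.042 g H₂O ÷ 18.015 g/mol = 0.11568 mol
mass O = 2.604 − (1.5625 + 0.11661) = 0.92492 g → mol O = 0.92492 ÷ 15.999 = 0.057811 mol
Divide by the smallest (0.057811 mol): C 2.250, H 2.001, O 1.000
Multiplying each by 4 gives whole numbers: C 9.00, H 8.00, O 4.00

(B) C9H8O4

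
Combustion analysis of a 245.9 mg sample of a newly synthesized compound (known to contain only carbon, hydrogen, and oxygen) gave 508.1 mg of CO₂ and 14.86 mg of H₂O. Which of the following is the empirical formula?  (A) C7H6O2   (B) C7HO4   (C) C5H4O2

(B) C7HO4

mol C = 0.5081 g CO₂ ÷ 44.009 g/mol = 0.011545 mol
mol H = 2 × 0.01486 g H₂O ÷ 18.015 g/mol = 0.0016497 mol
mass O = 0.2459 − (0.13867 + 0.0016629) = 0.10557 g → mol O = 0.10557 ÷ 15.999 = 0.0065983 mol
Divide by the smallest (0.0016497 mol): C 6.998, H 1.000, O 4.000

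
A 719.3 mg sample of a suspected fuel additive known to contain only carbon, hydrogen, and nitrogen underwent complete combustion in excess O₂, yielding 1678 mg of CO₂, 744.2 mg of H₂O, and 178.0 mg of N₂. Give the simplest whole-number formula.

mol C = 1.678 g CO₂ ÷ 44.009 g/mol = 0.038129 mol
mol H = 2 × 0.7442 g H₂O ÷ 18.015 g/mol = 0.082620 mol
mol N = 2 × 0.1780 g N₂ ÷ 28.014 g/mol = 0.012708 mol
Divide by the smallest (0.012708 mol): C 3.000, H 6.501, N 1.000
Multiplying each by 2 gives whole numbers: C 6.00, H 13.00, N 2.00

C6H13N2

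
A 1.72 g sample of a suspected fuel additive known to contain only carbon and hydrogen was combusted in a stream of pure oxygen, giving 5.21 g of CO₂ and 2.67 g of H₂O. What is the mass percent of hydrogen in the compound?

mol C = 5.21 g CO₂ ÷ 44.009 g/mol = 0.1184 mol
mol H = 2 × 2.67 g H₂O ÷ 18.015 g/mol = 0.2964 mol
mass % H = 0.2988 g ÷ 1.72 g × 100%

17.4%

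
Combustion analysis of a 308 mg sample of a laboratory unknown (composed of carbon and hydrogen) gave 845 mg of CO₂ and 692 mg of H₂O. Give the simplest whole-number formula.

mol C = 0.845 g CO₂ ÷ 44.009 g/mol = 0.01920 mol
mol H = 2 × 0.692 g H₂O ÷ 18.015 g/mol = 0.07682 mol
Divide by the smallest (0.01920 mol): C 1.000, H 4.001

CH4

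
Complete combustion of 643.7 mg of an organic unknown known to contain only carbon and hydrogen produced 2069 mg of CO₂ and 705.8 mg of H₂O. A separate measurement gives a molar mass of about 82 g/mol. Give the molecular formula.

mol C = 2.069 g CO₂ ÷ 44.009 g/mol = 0.047013 mol
mol H = 2 × 0.7058 g H₂O ÷ 18.015 g/mol = 0.078357 mol
Divide by the smallest (0.047013 mol): C 1.000, H 1.667
Multiplying each by 3 gives whole numbers: C 3.00, H 5.00
Empirical formula: C3H5
Empirical-formula mass = 41.07 g/mol; 82 ÷ 41.07 ≈ 2, so the molecular formula is C6H10.

C6H10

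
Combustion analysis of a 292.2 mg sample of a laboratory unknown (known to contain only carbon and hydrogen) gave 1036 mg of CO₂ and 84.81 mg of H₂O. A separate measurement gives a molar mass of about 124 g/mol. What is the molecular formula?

C10H4

mol C = 1.036 g CO₂ ÷ 44.009 g/mol = 0.023541 mol
mol H = 2 × 0.08481 g H₂O ÷ 18.015 g/mol = 0.0094155 mol
Divide by the smallest (0.0094155 mol): C 2.500, H 1.000
Multiplying each by 2 gives whole numbers: C 5.00, H 2.00
Empirical formula: C5H2
Empirical-formula mass = 62.07 g/mol; 124 ÷ 62.07 ≈ 2, so the molecular formula is C10H4.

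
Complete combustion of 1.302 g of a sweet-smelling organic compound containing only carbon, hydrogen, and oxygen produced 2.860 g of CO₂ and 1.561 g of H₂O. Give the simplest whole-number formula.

C3H8O

mol C = 2.860 g CO₂ ÷ 44.009 g/mol = 0.064987 mol
mol H = 2 × 1.561 g H₂O ÷ 18.015 g/mol = 0.17330 mol
mass O = 1.302 − (0.78056 + 0.17469) = 0.34676 g → mol O = 0.34676 ÷ 15.999 = 0.021674 mol
Divide by the smallest (0.021674 mol): C 2.998, H 7.996, O 1.000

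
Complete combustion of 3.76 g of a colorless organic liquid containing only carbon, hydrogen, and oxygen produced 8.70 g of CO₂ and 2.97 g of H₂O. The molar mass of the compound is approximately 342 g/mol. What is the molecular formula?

mol C = 8.70 g CO₂ ÷ 44.009 g/mol = 0.1977 mol
mol H = 2 × 2.97 g H₂O ÷ 18.015 g/mol = 0.3297 mol
mass O = 3.76 − (2.374 + 0.3324) = 1.053 g → mol O = 1.053 ÷ 15.999 = 0.06583 mol
Divide by the smallest (0.06583 mol): C 3.003, H 5.009, O 1.000
Empirical formula: C3H5O
Empirical-formula mass = 57.07 g/mol; 342 ÷ 57.07 ≈ 6, so the molecular formula is C18H30O6.

C18H30O6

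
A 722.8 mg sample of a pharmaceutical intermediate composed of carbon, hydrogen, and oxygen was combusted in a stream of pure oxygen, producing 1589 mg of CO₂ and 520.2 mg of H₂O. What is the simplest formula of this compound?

C5H8O2

mol C = 1.589 g CO₂ ÷ 44.009 g/mol = 0.036106 mol
mol H = 2 × 0.5202 g H₂O ÷ 18.015 g/mol = 0.057752 mol
mass O = 0.7228 − (0.43367 + 0.058214) = 0.23091 g → mol O = 0.23091 ÷ 15.999 = 0.014433 mol
Divide by the smallest (0.014433 mol): C 2.502, H 4.001, O 1.000
Multiplying each by 2 gives whole numbers: C 5.00, H 8.00, O 2.00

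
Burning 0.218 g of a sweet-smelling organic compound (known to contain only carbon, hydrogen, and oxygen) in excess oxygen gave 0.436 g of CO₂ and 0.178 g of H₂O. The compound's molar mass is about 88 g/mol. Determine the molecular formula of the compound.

mol C = 0.436 g CO₂ ÷ 44.009 g/mol = 0.009907 mol
mol H = 2 × 0.178 g H₂O ÷ 18.015 g/mol = 0.01976 mol
mass O = 0.218 − (0.1190 + 0.01992) = 0.07909 g → mol O = 0.07909 ÷ 15.999 = 0.004943 mol
Divide by the smallest (0.004943 mol): C 2.004, H 3.998, O 1.000
Empirical formula: C2H4O
Empirical-formula mass = 44.05 g/mol; 88 ÷ 44.05 ≈ 2, so the molecular formula is C4H8O2.

C4H8O2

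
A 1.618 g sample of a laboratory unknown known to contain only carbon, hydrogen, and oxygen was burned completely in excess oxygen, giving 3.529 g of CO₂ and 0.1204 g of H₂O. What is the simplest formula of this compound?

mol C = 3.529 g CO₂ ÷ 44.009 g/mol = 0.080188 mol
mol H = 2 × 0.1204 g H₂O ÷ 18.015 g/mol = 0.013367 mol
mass O = 1.618 − (0.96314 + 0.013474) = 0.64139 g → mol O = 0.64139 ÷ 15.999 = 0.040089 mol
Divide by the smallest (0.013367 mol): C 5.999, H 1.000, O 2.999

C6HO3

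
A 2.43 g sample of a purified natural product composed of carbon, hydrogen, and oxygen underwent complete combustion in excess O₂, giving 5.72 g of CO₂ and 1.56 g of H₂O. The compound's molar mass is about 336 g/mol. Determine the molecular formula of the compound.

C18H24O6

mol C = 5.72 g CO₂ ÷ 44.009 g/mol = 0.1300 mol
mol H = 2 × 1.56 g H₂O ÷ 18.015 g/mol = 0.1732 mol
mass O = 2.43 − (1.561 + 0.1746) = 0.6943 g → mol O = 0.6943 ÷ 15.999 = 0.04340 mol
Divide by the smallest (0.04340 mol): C 2.995, H 3.991, O 1.000
Empirical formula: C3H4O
Empirical-formula mass = 56.06 g/mol; 336 ÷ 56.06 ≈ 6, so the molecular formula is C18H24O6.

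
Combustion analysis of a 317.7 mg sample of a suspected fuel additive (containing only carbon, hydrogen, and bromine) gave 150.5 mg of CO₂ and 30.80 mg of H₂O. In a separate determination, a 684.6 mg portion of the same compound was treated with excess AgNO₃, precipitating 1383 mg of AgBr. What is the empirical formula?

CHBr

mol C = 0.1505 g CO₂ ÷ 44.009 g/mol = 0.0034198 mol
mol H = 2 × 0.03080 g H₂O ÷ 18.015 g/mol = 0.0034194 mol
From the AgBr data: mol Br per gram of compound = (1.383 ÷ 187.772) ÷ 0.6846 = 0.010759 mol/g, so in the 0.3177 g combustion sample mol Br = 0.0034180 mol
Divide by the smallest (0.0034180 mol): C 1.001, H 1.000, Br 1.000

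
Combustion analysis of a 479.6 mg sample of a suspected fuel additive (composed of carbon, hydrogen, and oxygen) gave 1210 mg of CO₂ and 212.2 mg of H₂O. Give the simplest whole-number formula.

mol C = 1.210 g CO₂ ÷ 44.009 g/mol = 0.027494 mol
mol H = 2 × 0.2122 g H₂O ÷ 18.015 g/mol = 0.023558 mol
mass O = 0.4796 − (0.33023 + 0.023747) = 0.12562 g → mol O = 0.12562 ÷ 15.999 = 0.0078516 mol
Divide by the smallest (0.0078516 mol): C 3.502, H 3.000, O 1.000
Multiplying each by 2 gives whole numbers: C 7.00, H 6.00, O 2.00

C7H6O2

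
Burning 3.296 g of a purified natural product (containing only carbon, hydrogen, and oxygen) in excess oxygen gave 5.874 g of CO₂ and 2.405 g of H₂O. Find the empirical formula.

C3H6O2

mol C = 5.874 g CO₂ ÷ 44.009 g/mol = 0.13347 mol
mol H = 2 × 2.405 g H₂O ÷ 18.015 g/mol = 0.26700 mol
mass O = 3.296 − (1.6031 + 0.26914) = 1.4237 g → mol O = 1.4237 ÷ 15.999 = 0.088988 mol
Divide by the smallest (0.088988 mol): C 1.500, H 3.000, O 1.000
Multiplying each by 2 gives whole numbers: C 3.00, H 6.00, O 2.00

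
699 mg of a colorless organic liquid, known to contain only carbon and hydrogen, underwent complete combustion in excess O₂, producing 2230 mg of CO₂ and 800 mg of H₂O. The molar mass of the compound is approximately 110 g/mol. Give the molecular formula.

C8H14

mol C = 2.23 g CO₂ ÷ 44.009 g/mol = 0.05067 mol
mol H = 2 × 0.800 g H₂O ÷ 18.015 g/mol = 0.08881 mol
Divide by the smallest (0.05067 mol): C 1.000, H 1.753
Multiplying each by 4 gives whole numbers: C 4.00, H 7.01
Empirical formula: C4H7
Empirical-formula mass = 55.10 g/mol; 110 ÷ 55.10 ≈ 2, so the molecular formula is C8H14.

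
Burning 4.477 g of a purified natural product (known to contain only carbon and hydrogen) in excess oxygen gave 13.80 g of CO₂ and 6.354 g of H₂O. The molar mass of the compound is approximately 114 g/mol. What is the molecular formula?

C8H18

mol C = 13.80 g CO₂ ÷ 44.009 g/mol = 0.31357 mol
mol H = 2 × 6.354 g H₂O ÷ 18.015 g/mol = 0.70541 mol
Divide by the smallest (0.31357 mol): C 1.000, H 2.250
Multiplying each by 4 gives whole numbers: C 4.00, H 9.00
Empirical formula: C4H9
Empirical-formula mass = 57.12 g/mol; 114 ÷ 57.12 ≈ 2, so the molecular formula is C8H18.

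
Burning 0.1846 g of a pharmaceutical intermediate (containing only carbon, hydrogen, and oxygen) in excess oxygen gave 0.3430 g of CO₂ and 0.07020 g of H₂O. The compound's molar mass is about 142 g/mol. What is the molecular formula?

C6H6O4

mol C = 0.3430 g CO₂ ÷ 44.009 g/mol = 0.0077939 mol
mol H = 2 × 0.07020 g H₂O ÷ 18.015 g/mol = 0.0077935 mol
mass O = 0.1846 − (0.093612 + 0.0078559) = 0.083132 g → mol O = 0.083132 ÷ 15.999 = 0.0051961 mol
Divide by the smallest (0.0051961 mol): C 1.500, H 1.500, O 1.000
Multiplying each by 2 gives whole numbers: C 3.00, H 3.00, O 2.00
Empirical formula: C3H3O2
Empirical-formula mass = 71.06 g/mol; 142 ÷ 71.06 ≈ 2, so the molecular formula is C6H6O4.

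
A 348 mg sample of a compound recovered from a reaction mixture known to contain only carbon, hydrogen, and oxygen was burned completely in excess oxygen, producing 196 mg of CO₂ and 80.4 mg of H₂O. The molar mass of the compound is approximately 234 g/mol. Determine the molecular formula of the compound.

C3H6O12

mol C = 0.196 g CO₂ ÷ 44.009 g/mol = 0.004454 mol
mol H = 2 × 0.0804 g H₂O ÷ 18.015 g/mol = 0.008926 mol
mass O = 0.348 − (0.05349 + 0.008997) = 0.2855 g → mol O = 0.2855 ÷ 15.999 = 0.01785 mol
Divide by the smallest (0.004454 mol): C 1.000, H 2.004, O 4.007
Empirical formula: CH2O4
Empirical-formula mass = 78.02 g/mol; 234 ÷ 78.02 ≈ 3, so the molecular formula is C3H6O12.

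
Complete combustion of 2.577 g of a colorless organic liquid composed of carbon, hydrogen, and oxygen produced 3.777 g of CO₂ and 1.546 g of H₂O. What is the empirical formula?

mol C = 3.777 g CO₂ ÷ 44.009 g/mol = 0.085823 mol
mol H = 2 × 1.546 g H₂O ÷ 18.015 g/mol = 0.17163 mol
mass O = 2.577 − (1.0308 + 0.17301) = 1.3732 g → mol O = 1.3732 ÷ 15.999 = 0.085828 mol
Divide by the smallest (0.085823 mol): C 1.000, H 2.000, O 1.000

CH2O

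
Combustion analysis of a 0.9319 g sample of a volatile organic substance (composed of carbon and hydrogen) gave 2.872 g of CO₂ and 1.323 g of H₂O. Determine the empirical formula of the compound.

C4H9

mol C = 2.872 g CO₂ ÷ 44.009 g/mol = 0.065259 mol
mol H = 2 × 1.323 g H₂O ÷ 18.015 g/mol = 0.14688 mol
Divide by the smallest (0.065259 mol): C 1.000, H 2.251
Multiplying each by 4 gives whole numbers: C 4.00, H 9.00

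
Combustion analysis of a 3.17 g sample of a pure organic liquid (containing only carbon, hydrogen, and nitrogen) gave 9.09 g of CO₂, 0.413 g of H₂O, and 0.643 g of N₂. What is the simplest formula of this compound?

mol C = 9.09 g CO₂ ÷ 44.009 g/mol = 0.2065 mol
mol H = 2 × 0.413 g H₂O ÷ 18.015 g/mol = 0.04585 mol
mol N = 2 × 0.643 g N₂ ÷ 28.014 g/mol = 0.04591 mol
Divide by the smallest (0.04585 mol): C 4.505, H 1.000, N 1.001
Multiplying each by 2 gives whole numbers: C 9.01, H 2.00, N 2.00

C9H2N2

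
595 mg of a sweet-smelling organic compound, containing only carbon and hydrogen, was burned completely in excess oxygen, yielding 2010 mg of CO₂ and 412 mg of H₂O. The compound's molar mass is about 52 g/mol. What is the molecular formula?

C4H4

mol C = 2.01 g CO₂ ÷ 44.009 g/mol = 0.04567 mol
mol H = 2 × 0.412 g H₂O ÷ 18.015 g/mol = 0.04574 mol
Divide by the smallest (0.04567 mol): C 1.000, H 1.001
Empirical formula: CH
Empirical-formula mass = 13.02 g/mol; 52 ÷ 13.02 ≈ 4, so the molecular formula is C4H4.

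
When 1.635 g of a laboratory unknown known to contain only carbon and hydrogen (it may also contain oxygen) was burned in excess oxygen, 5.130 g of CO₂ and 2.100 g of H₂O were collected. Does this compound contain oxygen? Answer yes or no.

no

mol C = 5.130 g CO₂ ÷ 44.009 g/mol = 0.11657 mol
mol H = 2 × 2.100 g H₂O ÷ 18.015 g/mol = 0.23314 mol
C and H together account for 1.6351 g — essentially the entire 1.635 g sample — so the compound contains no oxygen.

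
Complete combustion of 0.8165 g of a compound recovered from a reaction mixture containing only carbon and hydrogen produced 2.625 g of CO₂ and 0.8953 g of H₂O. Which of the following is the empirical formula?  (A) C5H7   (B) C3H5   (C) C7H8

(B) C3H5

mol C = 2.625 g CO₂ ÷ 44.009 g/mol = 0.059647 mol
mol H = 2 × 0.8953 g H₂O ÷ 18.015 g/mol = 0.099395 mol
Divide by the smallest (0.059647 mol): C 1.000, H 1.666
Multiplying each by 3 gives whole numbers: C 3.00, H 5.00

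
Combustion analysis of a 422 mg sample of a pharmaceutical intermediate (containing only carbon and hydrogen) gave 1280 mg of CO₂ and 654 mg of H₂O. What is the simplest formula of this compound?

mol C = 1.28 g CO₂ ÷ 44.009 g/mol = 0.02908 mol
mol H = 2 × 0.654 g H₂O ÷ 18.015 g/mol = 0.07261 mol
Divide by the smallest (0.02908 mol): C 1.000, H 2.496
Multiplying each by 2 gives whole numbers: C 2.00, H 4.99

C2H5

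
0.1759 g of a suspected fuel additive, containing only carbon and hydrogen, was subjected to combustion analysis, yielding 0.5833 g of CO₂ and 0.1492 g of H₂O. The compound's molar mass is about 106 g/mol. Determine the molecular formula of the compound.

mol C = 0.5833 g CO₂ ÷ 44.009 g/mol = 0.013254 mol
mol H = 2 × 0.1492 g H₂O ÷ 18.015 g/mol = 0.016564 mol
Divide by the smallest (0.013254 mol): C 1.000, H 1.250
Multiplying each by 4 gives whole numbers: C 4.00, H 5.00
Empirical formula: C4H5
Empirical-formula mass = 53.08 g/mol; 106 ÷ 53.08 ≈ 2, so the molecular formula is C8H10.

C8H10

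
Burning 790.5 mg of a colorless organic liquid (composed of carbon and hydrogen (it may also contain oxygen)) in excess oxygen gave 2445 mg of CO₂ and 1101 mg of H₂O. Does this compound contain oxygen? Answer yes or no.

no

mol C = 2.445 g CO₂ ÷ 44.009 g/mol = 0.055557 mol
mol H = 2 × 1.101 g H₂O ÷ 18.015 g/mol = 0.12223 mol
C and H together account for 0.79050 g — essentially the entire 0.7905 g sample — so the compound contains no oxygen.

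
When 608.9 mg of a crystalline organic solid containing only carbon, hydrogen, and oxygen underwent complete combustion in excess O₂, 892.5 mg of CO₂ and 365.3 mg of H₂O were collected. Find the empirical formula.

mol C = 0.8925 g CO₂ ÷ 44.009 g/mol = 0.020280 mol
mol H = 2 × 0.3653 g H₂O ÷ 18.015 g/mol = 0.040555 mol
mass O = 0.6089 − (0.24358 + 0.040880) = 0.32444 g → mol O = 0.32444 ÷ 15.999 = 0.020279 mol
Divide by the smallest (0.020279 mol): C 1.000, H 2.000, O 1.000

CH2O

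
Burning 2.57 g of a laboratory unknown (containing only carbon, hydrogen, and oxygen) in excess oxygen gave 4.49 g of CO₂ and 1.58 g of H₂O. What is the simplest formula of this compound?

C7H12O5

mol C = 4.49 g CO₂ ÷ 44.009 g/mol = 0.1020 mol
mol H = 2 × 1.58 g H₂O ÷ 18.015 g/mol = 0.1754 mol
mass O = 2.57 − (1.225 + 0.1768) = 1.168 g → mol O = 1.168 ÷ 15.999 = 0.07299 mol
Divide by the smallest (0.07299 mol): C 1.398, H 2.403, O 1.000
Multiplying each by 5 gives whole numbers: C 6.99, H 12.02, O 5.00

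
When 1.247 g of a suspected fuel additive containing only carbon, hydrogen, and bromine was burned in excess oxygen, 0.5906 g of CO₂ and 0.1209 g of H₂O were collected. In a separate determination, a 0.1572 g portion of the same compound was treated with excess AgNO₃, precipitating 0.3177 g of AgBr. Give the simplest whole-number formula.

CHBr

mol C = 0.5906 g CO₂ ÷ 44.009 g/mol = 0.013420 mol
mol H = 2 × 0.1209 g H₂O ÷ 18.015 g/mol = 0.013422 mol
From the AgBr data: mol Br per gram of compound = (0.3177 ÷ 187.772) ÷ 0.1572 = 0.010763 mol/g, so in the 1.247 g combustion sample mol Br = 0.013421 mol
Divide by the smallest (0.013420 mol): C 1.000, H 1.000, Br 1.000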